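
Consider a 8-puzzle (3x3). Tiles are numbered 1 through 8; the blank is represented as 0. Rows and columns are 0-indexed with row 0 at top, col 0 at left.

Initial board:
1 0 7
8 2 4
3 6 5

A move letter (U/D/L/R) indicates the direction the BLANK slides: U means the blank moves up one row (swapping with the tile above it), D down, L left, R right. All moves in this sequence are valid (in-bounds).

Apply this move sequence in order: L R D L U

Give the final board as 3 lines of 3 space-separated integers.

After move 1 (L):
0 1 7
8 2 4
3 6 5

After move 2 (R):
1 0 7
8 2 4
3 6 5

After move 3 (D):
1 2 7
8 0 4
3 6 5

After move 4 (L):
1 2 7
0 8 4
3 6 5

After move 5 (U):
0 2 7
1 8 4
3 6 5

Answer: 0 2 7
1 8 4
3 6 5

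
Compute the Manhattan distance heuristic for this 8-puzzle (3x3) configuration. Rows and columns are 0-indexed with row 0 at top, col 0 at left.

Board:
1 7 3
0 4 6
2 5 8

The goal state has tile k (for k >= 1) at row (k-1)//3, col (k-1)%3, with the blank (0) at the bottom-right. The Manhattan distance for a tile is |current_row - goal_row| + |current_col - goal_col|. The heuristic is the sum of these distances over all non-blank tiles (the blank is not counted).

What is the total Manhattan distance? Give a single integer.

Tile 1: (0,0)->(0,0) = 0
Tile 7: (0,1)->(2,0) = 3
Tile 3: (0,2)->(0,2) = 0
Tile 4: (1,1)->(1,0) = 1
Tile 6: (1,2)->(1,2) = 0
Tile 2: (2,0)->(0,1) = 3
Tile 5: (2,1)->(1,1) = 1
Tile 8: (2,2)->(2,1) = 1
Sum: 0 + 3 + 0 + 1 + 0 + 3 + 1 + 1 = 9

Answer: 9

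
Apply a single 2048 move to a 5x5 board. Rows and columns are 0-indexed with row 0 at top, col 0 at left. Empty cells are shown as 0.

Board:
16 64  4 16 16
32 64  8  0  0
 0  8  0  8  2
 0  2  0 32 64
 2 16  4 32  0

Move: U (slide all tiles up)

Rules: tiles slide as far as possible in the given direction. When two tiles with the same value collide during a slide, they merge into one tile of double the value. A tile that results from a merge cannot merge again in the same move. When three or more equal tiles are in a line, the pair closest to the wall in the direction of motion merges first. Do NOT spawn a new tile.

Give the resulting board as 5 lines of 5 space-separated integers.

Answer:  16 128   4  16  16
 32   8   8   8   2
  2   2   4  64  64
  0  16   0   0   0
  0   0   0   0   0

Derivation:
Slide up:
col 0: [16, 32, 0, 0, 2] -> [16, 32, 2, 0, 0]
col 1: [64, 64, 8, 2, 16] -> [128, 8, 2, 16, 0]
col 2: [4, 8, 0, 0, 4] -> [4, 8, 4, 0, 0]
col 3: [16, 0, 8, 32, 32] -> [16, 8, 64, 0, 0]
col 4: [16, 0, 2, 64, 0] -> [16, 2, 64, 0, 0]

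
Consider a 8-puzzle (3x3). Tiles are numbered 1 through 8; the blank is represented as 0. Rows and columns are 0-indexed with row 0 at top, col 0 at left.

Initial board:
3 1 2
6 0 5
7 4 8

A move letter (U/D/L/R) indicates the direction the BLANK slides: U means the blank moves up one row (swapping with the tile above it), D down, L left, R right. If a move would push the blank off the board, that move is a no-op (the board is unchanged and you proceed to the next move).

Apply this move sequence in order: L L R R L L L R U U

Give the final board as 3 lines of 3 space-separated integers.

Answer: 3 0 2
6 1 5
7 4 8

Derivation:
After move 1 (L):
3 1 2
0 6 5
7 4 8

After move 2 (L):
3 1 2
0 6 5
7 4 8

After move 3 (R):
3 1 2
6 0 5
7 4 8

After move 4 (R):
3 1 2
6 5 0
7 4 8

After move 5 (L):
3 1 2
6 0 5
7 4 8

After move 6 (L):
3 1 2
0 6 5
7 4 8

After move 7 (L):
3 1 2
0 6 5
7 4 8

After move 8 (R):
3 1 2
6 0 5
7 4 8

After move 9 (U):
3 0 2
6 1 5
7 4 8

After move 10 (U):
3 0 2
6 1 5
7 4 8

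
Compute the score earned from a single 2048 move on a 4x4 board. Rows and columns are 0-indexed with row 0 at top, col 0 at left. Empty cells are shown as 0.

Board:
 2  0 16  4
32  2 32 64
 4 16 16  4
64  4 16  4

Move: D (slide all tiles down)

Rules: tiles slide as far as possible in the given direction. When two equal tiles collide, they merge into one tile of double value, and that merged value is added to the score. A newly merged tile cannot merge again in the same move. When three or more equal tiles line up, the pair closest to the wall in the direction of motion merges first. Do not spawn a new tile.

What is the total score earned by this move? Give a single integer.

Answer: 40

Derivation:
Slide down:
col 0: [2, 32, 4, 64] -> [2, 32, 4, 64]  score +0 (running 0)
col 1: [0, 2, 16, 4] -> [0, 2, 16, 4]  score +0 (running 0)
col 2: [16, 32, 16, 16] -> [0, 16, 32, 32]  score +32 (running 32)
col 3: [4, 64, 4, 4] -> [0, 4, 64, 8]  score +8 (running 40)
Board after move:
 2  0  0  0
32  2 16  4
 4 16 32 64
64  4 32  8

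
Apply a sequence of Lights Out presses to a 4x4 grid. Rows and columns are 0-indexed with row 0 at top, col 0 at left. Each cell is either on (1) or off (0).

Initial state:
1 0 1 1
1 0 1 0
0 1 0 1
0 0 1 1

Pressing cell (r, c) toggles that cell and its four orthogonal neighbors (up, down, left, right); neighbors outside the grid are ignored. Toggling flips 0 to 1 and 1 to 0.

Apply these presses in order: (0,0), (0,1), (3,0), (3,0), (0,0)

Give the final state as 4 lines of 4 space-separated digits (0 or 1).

Answer: 0 1 0 1
1 1 1 0
0 1 0 1
0 0 1 1

Derivation:
After press 1 at (0,0):
0 1 1 1
0 0 1 0
0 1 0 1
0 0 1 1

After press 2 at (0,1):
1 0 0 1
0 1 1 0
0 1 0 1
0 0 1 1

After press 3 at (3,0):
1 0 0 1
0 1 1 0
1 1 0 1
1 1 1 1

After press 4 at (3,0):
1 0 0 1
0 1 1 0
0 1 0 1
0 0 1 1

After press 5 at (0,0):
0 1 0 1
1 1 1 0
0 1 0 1
0 0 1 1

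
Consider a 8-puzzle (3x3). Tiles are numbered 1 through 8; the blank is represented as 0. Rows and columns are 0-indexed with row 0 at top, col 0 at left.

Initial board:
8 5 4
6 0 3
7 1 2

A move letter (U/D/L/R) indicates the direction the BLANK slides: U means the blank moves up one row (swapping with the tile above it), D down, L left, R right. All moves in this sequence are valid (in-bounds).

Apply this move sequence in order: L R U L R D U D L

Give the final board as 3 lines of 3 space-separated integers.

After move 1 (L):
8 5 4
0 6 3
7 1 2

After move 2 (R):
8 5 4
6 0 3
7 1 2

After move 3 (U):
8 0 4
6 5 3
7 1 2

After move 4 (L):
0 8 4
6 5 3
7 1 2

After move 5 (R):
8 0 4
6 5 3
7 1 2

After move 6 (D):
8 5 4
6 0 3
7 1 2

After move 7 (U):
8 0 4
6 5 3
7 1 2

After move 8 (D):
8 5 4
6 0 3
7 1 2

After move 9 (L):
8 5 4
0 6 3
7 1 2

Answer: 8 5 4
0 6 3
7 1 2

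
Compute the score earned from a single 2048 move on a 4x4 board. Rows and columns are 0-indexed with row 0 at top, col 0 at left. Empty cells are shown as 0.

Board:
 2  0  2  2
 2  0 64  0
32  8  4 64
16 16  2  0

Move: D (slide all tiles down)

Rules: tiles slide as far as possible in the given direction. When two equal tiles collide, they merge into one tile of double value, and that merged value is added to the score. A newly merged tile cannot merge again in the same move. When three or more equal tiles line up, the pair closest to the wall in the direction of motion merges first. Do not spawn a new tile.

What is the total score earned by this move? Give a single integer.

Answer: 4

Derivation:
Slide down:
col 0: [2, 2, 32, 16] -> [0, 4, 32, 16]  score +4 (running 4)
col 1: [0, 0, 8, 16] -> [0, 0, 8, 16]  score +0 (running 4)
col 2: [2, 64, 4, 2] -> [2, 64, 4, 2]  score +0 (running 4)
col 3: [2, 0, 64, 0] -> [0, 0, 2, 64]  score +0 (running 4)
Board after move:
 0  0  2  0
 4  0 64  0
32  8  4  2
16 16  2 64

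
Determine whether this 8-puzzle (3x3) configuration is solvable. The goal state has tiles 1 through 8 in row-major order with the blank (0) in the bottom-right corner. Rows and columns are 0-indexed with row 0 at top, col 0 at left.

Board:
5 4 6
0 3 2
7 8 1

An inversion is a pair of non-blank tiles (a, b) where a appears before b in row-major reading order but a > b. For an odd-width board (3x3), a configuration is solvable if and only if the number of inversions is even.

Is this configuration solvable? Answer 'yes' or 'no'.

Inversions (pairs i<j in row-major order where tile[i] > tile[j] > 0): 15
15 is odd, so the puzzle is not solvable.

Answer: no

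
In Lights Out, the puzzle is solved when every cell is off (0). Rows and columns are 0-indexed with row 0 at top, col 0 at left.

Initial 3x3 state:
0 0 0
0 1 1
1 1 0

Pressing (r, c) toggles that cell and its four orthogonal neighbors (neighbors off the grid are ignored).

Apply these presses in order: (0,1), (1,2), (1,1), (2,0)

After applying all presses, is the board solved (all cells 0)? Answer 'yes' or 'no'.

After press 1 at (0,1):
1 1 1
0 0 1
1 1 0

After press 2 at (1,2):
1 1 0
0 1 0
1 1 1

After press 3 at (1,1):
1 0 0
1 0 1
1 0 1

After press 4 at (2,0):
1 0 0
0 0 1
0 1 1

Lights still on: 4

Answer: no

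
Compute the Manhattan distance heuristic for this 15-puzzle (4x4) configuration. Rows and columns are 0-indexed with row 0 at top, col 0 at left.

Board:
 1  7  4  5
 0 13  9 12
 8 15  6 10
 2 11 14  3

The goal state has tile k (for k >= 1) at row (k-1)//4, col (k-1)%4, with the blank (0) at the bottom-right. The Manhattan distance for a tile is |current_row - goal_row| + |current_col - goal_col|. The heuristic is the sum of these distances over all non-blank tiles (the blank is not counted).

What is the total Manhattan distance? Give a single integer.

Tile 1: at (0,0), goal (0,0), distance |0-0|+|0-0| = 0
Tile 7: at (0,1), goal (1,2), distance |0-1|+|1-2| = 2
Tile 4: at (0,2), goal (0,3), distance |0-0|+|2-3| = 1
Tile 5: at (0,3), goal (1,0), distance |0-1|+|3-0| = 4
Tile 13: at (1,1), goal (3,0), distance |1-3|+|1-0| = 3
Tile 9: at (1,2), goal (2,0), distance |1-2|+|2-0| = 3
Tile 12: at (1,3), goal (2,3), distance |1-2|+|3-3| = 1
Tile 8: at (2,0), goal (1,3), distance |2-1|+|0-3| = 4
Tile 15: at (2,1), goal (3,2), distance |2-3|+|1-2| = 2
Tile 6: at (2,2), goal (1,1), distance |2-1|+|2-1| = 2
Tile 10: at (2,3), goal (2,1), distance |2-2|+|3-1| = 2
Tile 2: at (3,0), goal (0,1), distance |3-0|+|0-1| = 4
Tile 11: at (3,1), goal (2,2), distance |3-2|+|1-2| = 2
Tile 14: at (3,2), goal (3,1), distance |3-3|+|2-1| = 1
Tile 3: at (3,3), goal (0,2), distance |3-0|+|3-2| = 4
Sum: 0 + 2 + 1 + 4 + 3 + 3 + 1 + 4 + 2 + 2 + 2 + 4 + 2 + 1 + 4 = 35

Answer: 35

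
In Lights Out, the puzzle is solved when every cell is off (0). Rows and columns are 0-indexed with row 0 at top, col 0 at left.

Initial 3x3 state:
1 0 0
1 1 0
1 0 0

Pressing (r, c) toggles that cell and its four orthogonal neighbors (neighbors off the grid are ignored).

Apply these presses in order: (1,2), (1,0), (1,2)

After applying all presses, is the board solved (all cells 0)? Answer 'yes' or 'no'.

After press 1 at (1,2):
1 0 1
1 0 1
1 0 1

After press 2 at (1,0):
0 0 1
0 1 1
0 0 1

After press 3 at (1,2):
0 0 0
0 0 0
0 0 0

Lights still on: 0

Answer: yes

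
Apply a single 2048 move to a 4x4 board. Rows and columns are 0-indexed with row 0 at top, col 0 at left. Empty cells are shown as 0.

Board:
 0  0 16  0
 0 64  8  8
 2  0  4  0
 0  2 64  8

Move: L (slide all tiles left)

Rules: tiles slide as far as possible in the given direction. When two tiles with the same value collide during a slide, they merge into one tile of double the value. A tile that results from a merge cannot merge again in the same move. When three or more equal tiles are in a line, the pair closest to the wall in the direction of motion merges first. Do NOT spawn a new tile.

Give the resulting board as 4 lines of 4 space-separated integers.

Answer: 16  0  0  0
64 16  0  0
 2  4  0  0
 2 64  8  0

Derivation:
Slide left:
row 0: [0, 0, 16, 0] -> [16, 0, 0, 0]
row 1: [0, 64, 8, 8] -> [64, 16, 0, 0]
row 2: [2, 0, 4, 0] -> [2, 4, 0, 0]
row 3: [0, 2, 64, 8] -> [2, 64, 8, 0]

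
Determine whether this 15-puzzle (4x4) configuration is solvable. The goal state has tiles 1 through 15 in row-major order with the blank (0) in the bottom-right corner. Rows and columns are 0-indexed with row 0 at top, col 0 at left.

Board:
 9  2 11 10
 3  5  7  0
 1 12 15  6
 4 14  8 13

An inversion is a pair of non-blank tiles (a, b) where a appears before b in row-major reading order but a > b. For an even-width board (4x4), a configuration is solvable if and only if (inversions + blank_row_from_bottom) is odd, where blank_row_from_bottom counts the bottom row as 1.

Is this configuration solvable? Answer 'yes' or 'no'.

Answer: no

Derivation:
Inversions: 41
Blank is in row 1 (0-indexed from top), which is row 3 counting from the bottom (bottom = 1).
41 + 3 = 44, which is even, so the puzzle is not solvable.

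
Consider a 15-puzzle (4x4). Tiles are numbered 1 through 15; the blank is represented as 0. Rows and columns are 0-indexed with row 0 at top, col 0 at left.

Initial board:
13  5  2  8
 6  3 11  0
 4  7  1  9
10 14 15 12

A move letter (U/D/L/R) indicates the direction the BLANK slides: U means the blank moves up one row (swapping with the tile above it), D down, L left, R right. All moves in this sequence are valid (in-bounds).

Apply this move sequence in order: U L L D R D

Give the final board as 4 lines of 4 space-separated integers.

Answer: 13  3  5  2
 6 11  1  8
 4  7  0  9
10 14 15 12

Derivation:
After move 1 (U):
13  5  2  0
 6  3 11  8
 4  7  1  9
10 14 15 12

After move 2 (L):
13  5  0  2
 6  3 11  8
 4  7  1  9
10 14 15 12

After move 3 (L):
13  0  5  2
 6  3 11  8
 4  7  1  9
10 14 15 12

After move 4 (D):
13  3  5  2
 6  0 11  8
 4  7  1  9
10 14 15 12

After move 5 (R):
13  3  5  2
 6 11  0  8
 4  7  1  9
10 14 15 12

After move 6 (D):
13  3  5  2
 6 11  1  8
 4  7  0  9
10 14 15 12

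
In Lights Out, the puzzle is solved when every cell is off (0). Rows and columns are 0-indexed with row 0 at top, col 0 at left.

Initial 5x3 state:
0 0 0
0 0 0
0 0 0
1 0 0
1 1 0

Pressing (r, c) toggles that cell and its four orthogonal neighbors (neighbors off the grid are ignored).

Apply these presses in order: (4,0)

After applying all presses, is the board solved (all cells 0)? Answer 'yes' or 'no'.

Answer: yes

Derivation:
After press 1 at (4,0):
0 0 0
0 0 0
0 0 0
0 0 0
0 0 0

Lights still on: 0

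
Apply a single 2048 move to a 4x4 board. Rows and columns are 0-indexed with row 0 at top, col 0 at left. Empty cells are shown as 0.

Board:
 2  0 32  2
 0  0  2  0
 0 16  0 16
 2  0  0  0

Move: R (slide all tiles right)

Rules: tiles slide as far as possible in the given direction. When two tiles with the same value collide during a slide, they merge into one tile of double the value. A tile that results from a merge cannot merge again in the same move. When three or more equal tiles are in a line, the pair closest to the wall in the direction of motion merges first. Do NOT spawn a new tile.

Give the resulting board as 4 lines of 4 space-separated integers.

Answer:  0  2 32  2
 0  0  0  2
 0  0  0 32
 0  0  0  2

Derivation:
Slide right:
row 0: [2, 0, 32, 2] -> [0, 2, 32, 2]
row 1: [0, 0, 2, 0] -> [0, 0, 0, 2]
row 2: [0, 16, 0, 16] -> [0, 0, 0, 32]
row 3: [2, 0, 0, 0] -> [0, 0, 0, 2]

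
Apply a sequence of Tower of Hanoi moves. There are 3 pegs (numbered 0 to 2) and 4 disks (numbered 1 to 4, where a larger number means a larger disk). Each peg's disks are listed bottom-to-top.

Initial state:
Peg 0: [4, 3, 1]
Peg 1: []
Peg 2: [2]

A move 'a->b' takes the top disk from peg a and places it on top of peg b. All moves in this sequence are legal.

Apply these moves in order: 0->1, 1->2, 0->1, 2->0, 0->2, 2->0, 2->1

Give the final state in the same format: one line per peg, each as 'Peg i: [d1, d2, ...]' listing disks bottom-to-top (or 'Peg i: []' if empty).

Answer: Peg 0: [4, 1]
Peg 1: [3, 2]
Peg 2: []

Derivation:
After move 1 (0->1):
Peg 0: [4, 3]
Peg 1: [1]
Peg 2: [2]

After move 2 (1->2):
Peg 0: [4, 3]
Peg 1: []
Peg 2: [2, 1]

After move 3 (0->1):
Peg 0: [4]
Peg 1: [3]
Peg 2: [2, 1]

After move 4 (2->0):
Peg 0: [4, 1]
Peg 1: [3]
Peg 2: [2]

After move 5 (0->2):
Peg 0: [4]
Peg 1: [3]
Peg 2: [2, 1]

After move 6 (2->0):
Peg 0: [4, 1]
Peg 1: [3]
Peg 2: [2]

After move 7 (2->1):
Peg 0: [4, 1]
Peg 1: [3, 2]
Peg 2: []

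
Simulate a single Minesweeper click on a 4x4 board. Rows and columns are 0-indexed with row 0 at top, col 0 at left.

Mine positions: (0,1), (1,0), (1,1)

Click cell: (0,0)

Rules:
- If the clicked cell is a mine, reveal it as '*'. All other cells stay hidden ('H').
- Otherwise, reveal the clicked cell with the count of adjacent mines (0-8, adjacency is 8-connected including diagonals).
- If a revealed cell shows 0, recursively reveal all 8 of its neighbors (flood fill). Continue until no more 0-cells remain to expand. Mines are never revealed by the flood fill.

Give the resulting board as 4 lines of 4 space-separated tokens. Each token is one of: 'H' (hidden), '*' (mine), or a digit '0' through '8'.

3 H H H
H H H H
H H H H
H H H H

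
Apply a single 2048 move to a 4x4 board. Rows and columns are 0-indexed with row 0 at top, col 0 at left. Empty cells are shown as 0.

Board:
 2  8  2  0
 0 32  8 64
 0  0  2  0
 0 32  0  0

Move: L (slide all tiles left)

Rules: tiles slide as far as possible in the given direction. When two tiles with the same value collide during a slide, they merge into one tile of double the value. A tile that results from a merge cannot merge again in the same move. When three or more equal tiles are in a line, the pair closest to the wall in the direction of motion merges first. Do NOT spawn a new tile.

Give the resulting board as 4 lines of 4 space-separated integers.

Slide left:
row 0: [2, 8, 2, 0] -> [2, 8, 2, 0]
row 1: [0, 32, 8, 64] -> [32, 8, 64, 0]
row 2: [0, 0, 2, 0] -> [2, 0, 0, 0]
row 3: [0, 32, 0, 0] -> [32, 0, 0, 0]

Answer:  2  8  2  0
32  8 64  0
 2  0  0  0
32  0  0  0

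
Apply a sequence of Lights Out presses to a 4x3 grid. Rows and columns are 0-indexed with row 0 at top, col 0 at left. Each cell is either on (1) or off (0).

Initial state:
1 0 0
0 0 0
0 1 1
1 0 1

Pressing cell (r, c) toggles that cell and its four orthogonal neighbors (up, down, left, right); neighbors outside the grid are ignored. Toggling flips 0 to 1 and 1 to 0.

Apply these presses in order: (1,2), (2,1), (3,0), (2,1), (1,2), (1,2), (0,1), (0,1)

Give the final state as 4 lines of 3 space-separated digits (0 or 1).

Answer: 1 0 1
0 1 1
1 1 0
0 1 1

Derivation:
After press 1 at (1,2):
1 0 1
0 1 1
0 1 0
1 0 1

After press 2 at (2,1):
1 0 1
0 0 1
1 0 1
1 1 1

After press 3 at (3,0):
1 0 1
0 0 1
0 0 1
0 0 1

After press 4 at (2,1):
1 0 1
0 1 1
1 1 0
0 1 1

After press 5 at (1,2):
1 0 0
0 0 0
1 1 1
0 1 1

After press 6 at (1,2):
1 0 1
0 1 1
1 1 0
0 1 1

After press 7 at (0,1):
0 1 0
0 0 1
1 1 0
0 1 1

After press 8 at (0,1):
1 0 1
0 1 1
1 1 0
0 1 1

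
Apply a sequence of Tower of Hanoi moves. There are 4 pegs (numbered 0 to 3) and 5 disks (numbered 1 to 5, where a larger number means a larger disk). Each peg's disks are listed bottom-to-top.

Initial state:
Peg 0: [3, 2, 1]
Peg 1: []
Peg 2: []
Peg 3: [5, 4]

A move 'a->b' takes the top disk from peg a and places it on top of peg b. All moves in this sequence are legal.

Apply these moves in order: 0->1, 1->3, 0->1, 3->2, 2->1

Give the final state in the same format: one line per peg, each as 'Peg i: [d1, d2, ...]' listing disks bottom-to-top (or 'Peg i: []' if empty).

After move 1 (0->1):
Peg 0: [3, 2]
Peg 1: [1]
Peg 2: []
Peg 3: [5, 4]

After move 2 (1->3):
Peg 0: [3, 2]
Peg 1: []
Peg 2: []
Peg 3: [5, 4, 1]

After move 3 (0->1):
Peg 0: [3]
Peg 1: [2]
Peg 2: []
Peg 3: [5, 4, 1]

After move 4 (3->2):
Peg 0: [3]
Peg 1: [2]
Peg 2: [1]
Peg 3: [5, 4]

After move 5 (2->1):
Peg 0: [3]
Peg 1: [2, 1]
Peg 2: []
Peg 3: [5, 4]

Answer: Peg 0: [3]
Peg 1: [2, 1]
Peg 2: []
Peg 3: [5, 4]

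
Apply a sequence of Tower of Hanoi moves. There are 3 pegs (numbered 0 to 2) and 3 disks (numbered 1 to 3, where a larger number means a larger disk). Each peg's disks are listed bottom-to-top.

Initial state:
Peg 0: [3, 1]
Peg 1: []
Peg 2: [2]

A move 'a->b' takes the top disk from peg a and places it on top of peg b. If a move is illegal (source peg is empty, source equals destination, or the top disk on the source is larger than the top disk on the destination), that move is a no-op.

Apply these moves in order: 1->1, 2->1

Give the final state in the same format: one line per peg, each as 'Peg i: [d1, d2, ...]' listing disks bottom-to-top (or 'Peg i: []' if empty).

After move 1 (1->1):
Peg 0: [3, 1]
Peg 1: []
Peg 2: [2]

After move 2 (2->1):
Peg 0: [3, 1]
Peg 1: [2]
Peg 2: []

Answer: Peg 0: [3, 1]
Peg 1: [2]
Peg 2: []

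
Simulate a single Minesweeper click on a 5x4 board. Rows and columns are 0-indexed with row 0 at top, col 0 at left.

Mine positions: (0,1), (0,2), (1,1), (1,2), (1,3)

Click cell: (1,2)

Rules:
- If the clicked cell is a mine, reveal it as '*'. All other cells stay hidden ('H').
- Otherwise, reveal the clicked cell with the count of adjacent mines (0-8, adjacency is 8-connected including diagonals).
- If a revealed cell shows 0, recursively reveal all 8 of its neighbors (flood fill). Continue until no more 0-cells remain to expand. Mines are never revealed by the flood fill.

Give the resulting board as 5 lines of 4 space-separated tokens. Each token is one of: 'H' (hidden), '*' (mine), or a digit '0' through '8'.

H H H H
H H * H
H H H H
H H H H
H H H H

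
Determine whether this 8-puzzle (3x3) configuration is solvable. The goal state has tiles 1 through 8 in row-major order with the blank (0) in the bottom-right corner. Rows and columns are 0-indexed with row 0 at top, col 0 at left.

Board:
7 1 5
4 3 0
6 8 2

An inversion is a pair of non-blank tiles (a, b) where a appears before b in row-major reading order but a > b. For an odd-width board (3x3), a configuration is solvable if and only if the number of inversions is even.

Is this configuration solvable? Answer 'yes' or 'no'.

Inversions (pairs i<j in row-major order where tile[i] > tile[j] > 0): 14
14 is even, so the puzzle is solvable.

Answer: yes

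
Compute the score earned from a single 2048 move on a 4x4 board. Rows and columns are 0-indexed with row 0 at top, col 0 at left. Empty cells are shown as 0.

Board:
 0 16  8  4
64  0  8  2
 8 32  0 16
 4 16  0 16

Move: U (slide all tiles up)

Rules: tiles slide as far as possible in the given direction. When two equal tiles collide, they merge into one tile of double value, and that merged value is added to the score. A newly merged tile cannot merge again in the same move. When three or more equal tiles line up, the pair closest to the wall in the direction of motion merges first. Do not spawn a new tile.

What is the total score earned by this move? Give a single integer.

Answer: 48

Derivation:
Slide up:
col 0: [0, 64, 8, 4] -> [64, 8, 4, 0]  score +0 (running 0)
col 1: [16, 0, 32, 16] -> [16, 32, 16, 0]  score +0 (running 0)
col 2: [8, 8, 0, 0] -> [16, 0, 0, 0]  score +16 (running 16)
col 3: [4, 2, 16, 16] -> [4, 2, 32, 0]  score +32 (running 48)
Board after move:
64 16 16  4
 8 32  0  2
 4 16  0 32
 0  0  0  0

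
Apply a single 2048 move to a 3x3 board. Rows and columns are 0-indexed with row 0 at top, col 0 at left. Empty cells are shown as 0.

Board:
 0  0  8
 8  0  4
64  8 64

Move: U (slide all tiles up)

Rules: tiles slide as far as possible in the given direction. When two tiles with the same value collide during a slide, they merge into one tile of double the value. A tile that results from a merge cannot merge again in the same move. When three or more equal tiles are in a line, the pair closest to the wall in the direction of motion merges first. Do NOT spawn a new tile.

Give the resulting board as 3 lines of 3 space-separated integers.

Slide up:
col 0: [0, 8, 64] -> [8, 64, 0]
col 1: [0, 0, 8] -> [8, 0, 0]
col 2: [8, 4, 64] -> [8, 4, 64]

Answer:  8  8  8
64  0  4
 0  0 64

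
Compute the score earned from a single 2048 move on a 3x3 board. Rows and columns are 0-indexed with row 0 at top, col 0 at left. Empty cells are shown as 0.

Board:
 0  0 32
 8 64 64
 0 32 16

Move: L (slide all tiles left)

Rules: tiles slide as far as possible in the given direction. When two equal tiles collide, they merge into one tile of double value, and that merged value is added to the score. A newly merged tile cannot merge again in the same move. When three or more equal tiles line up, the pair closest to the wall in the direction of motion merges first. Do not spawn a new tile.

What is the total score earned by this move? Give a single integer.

Slide left:
row 0: [0, 0, 32] -> [32, 0, 0]  score +0 (running 0)
row 1: [8, 64, 64] -> [8, 128, 0]  score +128 (running 128)
row 2: [0, 32, 16] -> [32, 16, 0]  score +0 (running 128)
Board after move:
 32   0   0
  8 128   0
 32  16   0

Answer: 128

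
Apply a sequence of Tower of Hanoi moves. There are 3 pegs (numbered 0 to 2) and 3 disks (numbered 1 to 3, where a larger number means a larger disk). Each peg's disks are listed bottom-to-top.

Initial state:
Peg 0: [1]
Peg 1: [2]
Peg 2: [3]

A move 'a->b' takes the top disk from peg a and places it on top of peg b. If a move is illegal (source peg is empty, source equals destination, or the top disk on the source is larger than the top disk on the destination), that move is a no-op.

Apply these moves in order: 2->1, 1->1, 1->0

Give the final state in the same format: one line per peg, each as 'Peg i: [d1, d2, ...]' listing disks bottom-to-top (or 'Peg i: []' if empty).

After move 1 (2->1):
Peg 0: [1]
Peg 1: [2]
Peg 2: [3]

After move 2 (1->1):
Peg 0: [1]
Peg 1: [2]
Peg 2: [3]

After move 3 (1->0):
Peg 0: [1]
Peg 1: [2]
Peg 2: [3]

Answer: Peg 0: [1]
Peg 1: [2]
Peg 2: [3]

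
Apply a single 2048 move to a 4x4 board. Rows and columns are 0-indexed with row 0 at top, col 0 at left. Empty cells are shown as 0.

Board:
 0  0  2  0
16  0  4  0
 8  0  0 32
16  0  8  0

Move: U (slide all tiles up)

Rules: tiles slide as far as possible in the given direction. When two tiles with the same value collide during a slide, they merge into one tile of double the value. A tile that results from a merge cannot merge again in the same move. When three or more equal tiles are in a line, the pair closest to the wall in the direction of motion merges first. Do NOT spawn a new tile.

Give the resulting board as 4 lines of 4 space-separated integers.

Slide up:
col 0: [0, 16, 8, 16] -> [16, 8, 16, 0]
col 1: [0, 0, 0, 0] -> [0, 0, 0, 0]
col 2: [2, 4, 0, 8] -> [2, 4, 8, 0]
col 3: [0, 0, 32, 0] -> [32, 0, 0, 0]

Answer: 16  0  2 32
 8  0  4  0
16  0  8  0
 0  0  0  0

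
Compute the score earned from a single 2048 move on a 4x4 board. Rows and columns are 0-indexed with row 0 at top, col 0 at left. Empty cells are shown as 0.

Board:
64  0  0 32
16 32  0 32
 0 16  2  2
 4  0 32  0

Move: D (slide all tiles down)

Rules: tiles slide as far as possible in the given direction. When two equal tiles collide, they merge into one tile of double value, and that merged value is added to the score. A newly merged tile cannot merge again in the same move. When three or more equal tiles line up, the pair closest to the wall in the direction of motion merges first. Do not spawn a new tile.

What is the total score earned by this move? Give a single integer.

Slide down:
col 0: [64, 16, 0, 4] -> [0, 64, 16, 4]  score +0 (running 0)
col 1: [0, 32, 16, 0] -> [0, 0, 32, 16]  score +0 (running 0)
col 2: [0, 0, 2, 32] -> [0, 0, 2, 32]  score +0 (running 0)
col 3: [32, 32, 2, 0] -> [0, 0, 64, 2]  score +64 (running 64)
Board after move:
 0  0  0  0
64  0  0  0
16 32  2 64
 4 16 32  2

Answer: 64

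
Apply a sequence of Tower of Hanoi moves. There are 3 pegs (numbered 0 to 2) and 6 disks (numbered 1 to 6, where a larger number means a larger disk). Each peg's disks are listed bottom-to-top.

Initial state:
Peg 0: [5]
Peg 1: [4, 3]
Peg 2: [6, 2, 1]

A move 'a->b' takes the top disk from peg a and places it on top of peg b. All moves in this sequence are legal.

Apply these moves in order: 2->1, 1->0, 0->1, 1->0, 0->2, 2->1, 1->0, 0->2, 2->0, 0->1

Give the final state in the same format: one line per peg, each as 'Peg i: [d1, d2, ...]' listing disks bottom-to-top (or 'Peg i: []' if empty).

After move 1 (2->1):
Peg 0: [5]
Peg 1: [4, 3, 1]
Peg 2: [6, 2]

After move 2 (1->0):
Peg 0: [5, 1]
Peg 1: [4, 3]
Peg 2: [6, 2]

After move 3 (0->1):
Peg 0: [5]
Peg 1: [4, 3, 1]
Peg 2: [6, 2]

After move 4 (1->0):
Peg 0: [5, 1]
Peg 1: [4, 3]
Peg 2: [6, 2]

After move 5 (0->2):
Peg 0: [5]
Peg 1: [4, 3]
Peg 2: [6, 2, 1]

After move 6 (2->1):
Peg 0: [5]
Peg 1: [4, 3, 1]
Peg 2: [6, 2]

After move 7 (1->0):
Peg 0: [5, 1]
Peg 1: [4, 3]
Peg 2: [6, 2]

After move 8 (0->2):
Peg 0: [5]
Peg 1: [4, 3]
Peg 2: [6, 2, 1]

After move 9 (2->0):
Peg 0: [5, 1]
Peg 1: [4, 3]
Peg 2: [6, 2]

After move 10 (0->1):
Peg 0: [5]
Peg 1: [4, 3, 1]
Peg 2: [6, 2]

Answer: Peg 0: [5]
Peg 1: [4, 3, 1]
Peg 2: [6, 2]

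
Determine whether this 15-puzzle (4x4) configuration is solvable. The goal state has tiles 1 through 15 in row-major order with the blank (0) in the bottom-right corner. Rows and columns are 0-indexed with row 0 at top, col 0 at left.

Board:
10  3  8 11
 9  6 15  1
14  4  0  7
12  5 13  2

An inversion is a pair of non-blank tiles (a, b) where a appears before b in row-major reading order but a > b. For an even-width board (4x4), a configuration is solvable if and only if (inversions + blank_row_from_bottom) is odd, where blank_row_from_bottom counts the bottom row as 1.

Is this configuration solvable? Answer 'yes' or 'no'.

Answer: yes

Derivation:
Inversions: 55
Blank is in row 2 (0-indexed from top), which is row 2 counting from the bottom (bottom = 1).
55 + 2 = 57, which is odd, so the puzzle is solvable.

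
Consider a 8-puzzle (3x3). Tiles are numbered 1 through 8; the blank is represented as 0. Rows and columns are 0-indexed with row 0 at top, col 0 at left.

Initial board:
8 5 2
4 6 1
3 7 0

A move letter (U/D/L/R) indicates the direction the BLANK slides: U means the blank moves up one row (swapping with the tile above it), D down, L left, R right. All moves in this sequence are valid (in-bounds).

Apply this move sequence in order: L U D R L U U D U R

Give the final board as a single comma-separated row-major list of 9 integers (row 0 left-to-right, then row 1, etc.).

Answer: 8, 2, 0, 4, 5, 1, 3, 6, 7

Derivation:
After move 1 (L):
8 5 2
4 6 1
3 0 7

After move 2 (U):
8 5 2
4 0 1
3 6 7

After move 3 (D):
8 5 2
4 6 1
3 0 7

After move 4 (R):
8 5 2
4 6 1
3 7 0

After move 5 (L):
8 5 2
4 6 1
3 0 7

After move 6 (U):
8 5 2
4 0 1
3 6 7

After move 7 (U):
8 0 2
4 5 1
3 6 7

After move 8 (D):
8 5 2
4 0 1
3 6 7

After move 9 (U):
8 0 2
4 5 1
3 6 7

After move 10 (R):
8 2 0
4 5 1
3 6 7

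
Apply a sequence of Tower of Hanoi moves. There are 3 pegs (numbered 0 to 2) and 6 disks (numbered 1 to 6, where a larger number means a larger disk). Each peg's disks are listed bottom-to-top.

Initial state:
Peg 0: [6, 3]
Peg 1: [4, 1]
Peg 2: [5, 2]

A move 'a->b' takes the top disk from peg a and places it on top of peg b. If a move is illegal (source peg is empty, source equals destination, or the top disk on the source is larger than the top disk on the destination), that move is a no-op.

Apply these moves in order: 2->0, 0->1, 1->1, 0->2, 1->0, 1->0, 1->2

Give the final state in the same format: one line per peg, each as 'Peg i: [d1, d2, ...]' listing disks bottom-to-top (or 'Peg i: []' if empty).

After move 1 (2->0):
Peg 0: [6, 3, 2]
Peg 1: [4, 1]
Peg 2: [5]

After move 2 (0->1):
Peg 0: [6, 3, 2]
Peg 1: [4, 1]
Peg 2: [5]

After move 3 (1->1):
Peg 0: [6, 3, 2]
Peg 1: [4, 1]
Peg 2: [5]

After move 4 (0->2):
Peg 0: [6, 3]
Peg 1: [4, 1]
Peg 2: [5, 2]

After move 5 (1->0):
Peg 0: [6, 3, 1]
Peg 1: [4]
Peg 2: [5, 2]

After move 6 (1->0):
Peg 0: [6, 3, 1]
Peg 1: [4]
Peg 2: [5, 2]

After move 7 (1->2):
Peg 0: [6, 3, 1]
Peg 1: [4]
Peg 2: [5, 2]

Answer: Peg 0: [6, 3, 1]
Peg 1: [4]
Peg 2: [5, 2]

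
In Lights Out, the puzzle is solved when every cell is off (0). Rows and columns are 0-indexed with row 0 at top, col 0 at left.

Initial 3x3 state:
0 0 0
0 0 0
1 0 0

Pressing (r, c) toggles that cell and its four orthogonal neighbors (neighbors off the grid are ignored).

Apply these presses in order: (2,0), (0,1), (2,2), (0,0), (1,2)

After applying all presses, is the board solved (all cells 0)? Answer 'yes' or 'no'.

Answer: yes

Derivation:
After press 1 at (2,0):
0 0 0
1 0 0
0 1 0

After press 2 at (0,1):
1 1 1
1 1 0
0 1 0

After press 3 at (2,2):
1 1 1
1 1 1
0 0 1

After press 4 at (0,0):
0 0 1
0 1 1
0 0 1

After press 5 at (1,2):
0 0 0
0 0 0
0 0 0

Lights still on: 0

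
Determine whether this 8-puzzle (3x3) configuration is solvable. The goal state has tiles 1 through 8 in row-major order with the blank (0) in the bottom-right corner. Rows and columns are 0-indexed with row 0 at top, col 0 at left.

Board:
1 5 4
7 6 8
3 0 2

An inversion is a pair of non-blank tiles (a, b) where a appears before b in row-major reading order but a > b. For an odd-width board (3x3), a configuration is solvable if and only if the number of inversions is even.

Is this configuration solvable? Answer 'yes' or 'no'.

Inversions (pairs i<j in row-major order where tile[i] > tile[j] > 0): 13
13 is odd, so the puzzle is not solvable.

Answer: no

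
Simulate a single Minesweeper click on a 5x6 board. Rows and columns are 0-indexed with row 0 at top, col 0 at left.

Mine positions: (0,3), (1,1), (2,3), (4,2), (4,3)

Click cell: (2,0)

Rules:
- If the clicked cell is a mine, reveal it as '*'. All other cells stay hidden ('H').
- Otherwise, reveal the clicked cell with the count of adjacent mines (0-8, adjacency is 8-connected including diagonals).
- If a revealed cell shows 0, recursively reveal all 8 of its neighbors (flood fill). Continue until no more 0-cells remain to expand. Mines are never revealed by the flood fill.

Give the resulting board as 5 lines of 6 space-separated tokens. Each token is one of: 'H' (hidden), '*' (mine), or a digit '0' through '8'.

H H H H H H
H H H H H H
1 H H H H H
H H H H H H
H H H H H H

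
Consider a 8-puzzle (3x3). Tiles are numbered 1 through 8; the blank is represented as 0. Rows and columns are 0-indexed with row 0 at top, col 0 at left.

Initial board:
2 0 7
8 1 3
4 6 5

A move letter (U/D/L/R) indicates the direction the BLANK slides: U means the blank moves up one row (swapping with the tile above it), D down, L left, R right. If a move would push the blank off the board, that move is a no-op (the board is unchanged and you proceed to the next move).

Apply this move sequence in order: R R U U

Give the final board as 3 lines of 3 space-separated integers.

Answer: 2 7 0
8 1 3
4 6 5

Derivation:
After move 1 (R):
2 7 0
8 1 3
4 6 5

After move 2 (R):
2 7 0
8 1 3
4 6 5

After move 3 (U):
2 7 0
8 1 3
4 6 5

After move 4 (U):
2 7 0
8 1 3
4 6 5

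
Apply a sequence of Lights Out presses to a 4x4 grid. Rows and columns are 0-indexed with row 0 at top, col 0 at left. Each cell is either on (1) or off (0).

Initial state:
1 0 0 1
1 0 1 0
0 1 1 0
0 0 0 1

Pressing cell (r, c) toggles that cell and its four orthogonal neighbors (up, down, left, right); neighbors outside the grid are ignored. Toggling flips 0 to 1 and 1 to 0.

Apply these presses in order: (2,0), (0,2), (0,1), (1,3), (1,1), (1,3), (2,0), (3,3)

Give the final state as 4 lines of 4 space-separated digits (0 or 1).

Answer: 0 1 0 0
0 0 1 0
0 0 1 1
0 0 1 0

Derivation:
After press 1 at (2,0):
1 0 0 1
0 0 1 0
1 0 1 0
1 0 0 1

After press 2 at (0,2):
1 1 1 0
0 0 0 0
1 0 1 0
1 0 0 1

After press 3 at (0,1):
0 0 0 0
0 1 0 0
1 0 1 0
1 0 0 1

After press 4 at (1,3):
0 0 0 1
0 1 1 1
1 0 1 1
1 0 0 1

After press 5 at (1,1):
0 1 0 1
1 0 0 1
1 1 1 1
1 0 0 1

After press 6 at (1,3):
0 1 0 0
1 0 1 0
1 1 1 0
1 0 0 1

After press 7 at (2,0):
0 1 0 0
0 0 1 0
0 0 1 0
0 0 0 1

After press 8 at (3,3):
0 1 0 0
0 0 1 0
0 0 1 1
0 0 1 0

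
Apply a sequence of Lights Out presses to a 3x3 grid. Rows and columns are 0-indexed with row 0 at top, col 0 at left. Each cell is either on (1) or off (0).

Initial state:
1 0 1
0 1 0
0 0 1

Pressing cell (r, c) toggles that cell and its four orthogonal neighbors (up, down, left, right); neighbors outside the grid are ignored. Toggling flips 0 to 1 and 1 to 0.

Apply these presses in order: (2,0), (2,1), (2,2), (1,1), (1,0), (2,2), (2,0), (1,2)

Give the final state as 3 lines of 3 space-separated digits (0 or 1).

After press 1 at (2,0):
1 0 1
1 1 0
1 1 1

After press 2 at (2,1):
1 0 1
1 0 0
0 0 0

After press 3 at (2,2):
1 0 1
1 0 1
0 1 1

After press 4 at (1,1):
1 1 1
0 1 0
0 0 1

After press 5 at (1,0):
0 1 1
1 0 0
1 0 1

After press 6 at (2,2):
0 1 1
1 0 1
1 1 0

After press 7 at (2,0):
0 1 1
0 0 1
0 0 0

After press 8 at (1,2):
0 1 0
0 1 0
0 0 1

Answer: 0 1 0
0 1 0
0 0 1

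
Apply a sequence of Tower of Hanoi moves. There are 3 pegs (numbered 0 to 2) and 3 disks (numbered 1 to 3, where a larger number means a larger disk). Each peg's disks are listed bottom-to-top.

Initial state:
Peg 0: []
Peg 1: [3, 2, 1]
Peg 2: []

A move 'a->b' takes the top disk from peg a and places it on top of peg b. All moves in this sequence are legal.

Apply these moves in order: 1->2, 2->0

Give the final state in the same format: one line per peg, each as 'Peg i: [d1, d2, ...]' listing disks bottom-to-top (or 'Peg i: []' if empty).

After move 1 (1->2):
Peg 0: []
Peg 1: [3, 2]
Peg 2: [1]

After move 2 (2->0):
Peg 0: [1]
Peg 1: [3, 2]
Peg 2: []

Answer: Peg 0: [1]
Peg 1: [3, 2]
Peg 2: []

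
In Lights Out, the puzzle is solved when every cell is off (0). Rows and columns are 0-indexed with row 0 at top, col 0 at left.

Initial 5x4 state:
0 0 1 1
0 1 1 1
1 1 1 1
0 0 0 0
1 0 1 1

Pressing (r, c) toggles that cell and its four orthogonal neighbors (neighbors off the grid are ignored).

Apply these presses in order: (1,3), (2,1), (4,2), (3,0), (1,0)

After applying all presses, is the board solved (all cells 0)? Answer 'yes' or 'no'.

After press 1 at (1,3):
0 0 1 0
0 1 0 0
1 1 1 0
0 0 0 0
1 0 1 1

After press 2 at (2,1):
0 0 1 0
0 0 0 0
0 0 0 0
0 1 0 0
1 0 1 1

After press 3 at (4,2):
0 0 1 0
0 0 0 0
0 0 0 0
0 1 1 0
1 1 0 0

After press 4 at (3,0):
0 0 1 0
0 0 0 0
1 0 0 0
1 0 1 0
0 1 0 0

After press 5 at (1,0):
1 0 1 0
1 1 0 0
0 0 0 0
1 0 1 0
0 1 0 0

Lights still on: 7

Answer: no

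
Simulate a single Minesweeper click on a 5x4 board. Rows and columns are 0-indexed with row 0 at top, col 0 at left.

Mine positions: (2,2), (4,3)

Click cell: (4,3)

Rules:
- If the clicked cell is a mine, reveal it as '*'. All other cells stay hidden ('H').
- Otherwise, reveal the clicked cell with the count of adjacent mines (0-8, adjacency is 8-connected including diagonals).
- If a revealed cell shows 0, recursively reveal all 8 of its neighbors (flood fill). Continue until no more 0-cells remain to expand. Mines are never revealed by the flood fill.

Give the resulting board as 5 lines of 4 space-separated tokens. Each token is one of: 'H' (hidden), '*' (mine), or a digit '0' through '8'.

H H H H
H H H H
H H H H
H H H H
H H H *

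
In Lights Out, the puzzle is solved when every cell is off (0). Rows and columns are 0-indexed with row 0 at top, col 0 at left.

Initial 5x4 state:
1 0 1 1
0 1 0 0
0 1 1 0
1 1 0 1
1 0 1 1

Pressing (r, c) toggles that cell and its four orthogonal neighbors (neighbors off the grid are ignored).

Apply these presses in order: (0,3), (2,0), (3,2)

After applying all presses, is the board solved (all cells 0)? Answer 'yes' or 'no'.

Answer: no

Derivation:
After press 1 at (0,3):
1 0 0 0
0 1 0 1
0 1 1 0
1 1 0 1
1 0 1 1

After press 2 at (2,0):
1 0 0 0
1 1 0 1
1 0 1 0
0 1 0 1
1 0 1 1

After press 3 at (3,2):
1 0 0 0
1 1 0 1
1 0 0 0
0 0 1 0
1 0 0 1

Lights still on: 8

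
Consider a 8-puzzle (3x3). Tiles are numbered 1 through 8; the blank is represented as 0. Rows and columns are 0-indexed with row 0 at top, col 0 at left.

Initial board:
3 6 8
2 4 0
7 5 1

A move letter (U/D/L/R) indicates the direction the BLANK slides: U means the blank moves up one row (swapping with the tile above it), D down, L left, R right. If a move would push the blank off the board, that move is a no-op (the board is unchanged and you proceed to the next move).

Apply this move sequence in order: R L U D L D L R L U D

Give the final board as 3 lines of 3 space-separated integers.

After move 1 (R):
3 6 8
2 4 0
7 5 1

After move 2 (L):
3 6 8
2 0 4
7 5 1

After move 3 (U):
3 0 8
2 6 4
7 5 1

After move 4 (D):
3 6 8
2 0 4
7 5 1

After move 5 (L):
3 6 8
0 2 4
7 5 1

After move 6 (D):
3 6 8
7 2 4
0 5 1

After move 7 (L):
3 6 8
7 2 4
0 5 1

After move 8 (R):
3 6 8
7 2 4
5 0 1

After move 9 (L):
3 6 8
7 2 4
0 5 1

After move 10 (U):
3 6 8
0 2 4
7 5 1

After move 11 (D):
3 6 8
7 2 4
0 5 1

Answer: 3 6 8
7 2 4
0 5 1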